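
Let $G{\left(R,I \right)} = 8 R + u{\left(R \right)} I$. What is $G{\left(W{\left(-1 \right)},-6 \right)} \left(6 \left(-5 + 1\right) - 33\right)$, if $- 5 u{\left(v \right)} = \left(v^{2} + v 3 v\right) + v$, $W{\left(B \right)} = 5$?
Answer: $-9462$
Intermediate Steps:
$u{\left(v \right)} = - \frac{4 v^{2}}{5} - \frac{v}{5}$ ($u{\left(v \right)} = - \frac{\left(v^{2} + v 3 v\right) + v}{5} = - \frac{\left(v^{2} + 3 v v\right) + v}{5} = - \frac{\left(v^{2} + 3 v^{2}\right) + v}{5} = - \frac{4 v^{2} + v}{5} = - \frac{v + 4 v^{2}}{5} = - \frac{4 v^{2}}{5} - \frac{v}{5}$)
$G{\left(R,I \right)} = 8 R - \frac{I R \left(1 + 4 R\right)}{5}$ ($G{\left(R,I \right)} = 8 R + - \frac{R \left(1 + 4 R\right)}{5} I = 8 R - \frac{I R \left(1 + 4 R\right)}{5}$)
$G{\left(W{\left(-1 \right)},-6 \right)} \left(6 \left(-5 + 1\right) - 33\right) = \frac{1}{5} \cdot 5 \left(40 - - 6 \left(1 + 4 \cdot 5\right)\right) \left(6 \left(-5 + 1\right) - 33\right) = \frac{1}{5} \cdot 5 \left(40 - - 6 \left(1 + 20\right)\right) \left(6 \left(-4\right) - 33\right) = \frac{1}{5} \cdot 5 \left(40 - \left(-6\right) 21\right) \left(-24 - 33\right) = \frac{1}{5} \cdot 5 \left(40 + 126\right) \left(-57\right) = \frac{1}{5} \cdot 5 \cdot 166 \left(-57\right) = 166 \left(-57\right) = -9462$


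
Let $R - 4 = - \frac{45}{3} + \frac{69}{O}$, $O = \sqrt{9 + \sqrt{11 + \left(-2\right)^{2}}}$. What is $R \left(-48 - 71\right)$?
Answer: $1309 - \frac{8211}{\sqrt{9 + \sqrt{15}}} \approx -979.53$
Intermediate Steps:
$O = \sqrt{9 + \sqrt{15}}$ ($O = \sqrt{9 + \sqrt{11 + 4}} = \sqrt{9 + \sqrt{15}} \approx 3.5879$)
$R = -11 + \frac{69}{\sqrt{9 + \sqrt{15}}}$ ($R = 4 + \left(- \frac{45}{3} + \frac{69}{\sqrt{9 + \sqrt{15}}}\right) = 4 + \left(\left(-45\right) \frac{1}{3} + \frac{69}{\sqrt{9 + \sqrt{15}}}\right) = 4 - \left(15 - \frac{69}{\sqrt{9 + \sqrt{15}}}\right) = -11 + \frac{69}{\sqrt{9 + \sqrt{15}}} \approx 8.2313$)
$R \left(-48 - 71\right) = \left(-11 + \frac{69}{\sqrt{9 + \sqrt{15}}}\right) \left(-48 - 71\right) = \left(-11 + \frac{69}{\sqrt{9 + \sqrt{15}}}\right) \left(-119\right) = 1309 - \frac{8211}{\sqrt{9 + \sqrt{15}}}$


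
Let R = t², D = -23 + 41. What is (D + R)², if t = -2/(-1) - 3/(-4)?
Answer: 167281/256 ≈ 653.44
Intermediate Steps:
D = 18
t = 11/4 (t = -2*(-1) - 3*(-¼) = 2 + ¾ = 11/4 ≈ 2.7500)
R = 121/16 (R = (11/4)² = 121/16 ≈ 7.5625)
(D + R)² = (18 + 121/16)² = (409/16)² = 167281/256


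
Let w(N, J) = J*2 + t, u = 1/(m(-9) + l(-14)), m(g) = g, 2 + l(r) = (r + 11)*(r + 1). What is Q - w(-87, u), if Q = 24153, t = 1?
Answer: 338127/14 ≈ 24152.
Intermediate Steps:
l(r) = -2 + (1 + r)*(11 + r) (l(r) = -2 + (r + 11)*(r + 1) = -2 + (11 + r)*(1 + r) = -2 + (1 + r)*(11 + r))
u = 1/28 (u = 1/(-9 + (9 + (-14)² + 12*(-14))) = 1/(-9 + (9 + 196 - 168)) = 1/(-9 + 37) = 1/28 ≈ 0.035714)
w(N, J) = 1 + 2*J (w(N, J) = J*2 + 1 = 2*J + 1 = 1 + 2*J)
Q - w(-87, u) = 24153 - (1 + 2*(1/28)) = 24153 - (1 + 1/14) = 24153 - 1*15/14 = 24153 - 15/14 = 338127/14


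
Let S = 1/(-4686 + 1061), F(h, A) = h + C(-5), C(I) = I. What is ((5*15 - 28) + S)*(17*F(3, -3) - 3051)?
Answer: -105120758/725 ≈ -1.4499e+5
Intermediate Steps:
F(h, A) = -5 + h (F(h, A) = h - 5 = -5 + h)
S = -1/3625 (S = 1/(-3625) = -1/3625 ≈ -0.00027586)
((5*15 - 28) + S)*(17*F(3, -3) - 3051) = ((5*15 - 28) - 1/3625)*(17*(-5 + 3) - 3051) = ((75 - 28) - 1/3625)*(17*(-2) - 3051) = (47 - 1/3625)*(-34 - 3051) = (170374/3625)*(-3085) = -105120758/725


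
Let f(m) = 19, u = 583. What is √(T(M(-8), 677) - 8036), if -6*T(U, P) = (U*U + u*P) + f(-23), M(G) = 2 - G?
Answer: I*√664539/3 ≈ 271.73*I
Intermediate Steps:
T(U, P) = -19/6 - 583*P/6 - U²/6 (T(U, P) = -((U*U + 583*P) + 19)/6 = -((U² + 583*P) + 19)/6 = -(19 + U² + 583*P)/6 = -19/6 - 583*P/6 - U²/6)
√(T(M(-8), 677) - 8036) = √((-19/6 - 583/6*677 - (2 - 1*(-8))²/6) - 8036) = √((-19/6 - 394691/6 - (2 + 8)²/6) - 8036) = √((-19/6 - 394691/6 - ⅙*10²) - 8036) = √((-19/6 - 394691/6 - ⅙*100) - 8036) = √((-19/6 - 394691/6 - 50/3) - 8036) = √(-197405/3 - 8036) = √(-221513/3) = I*√664539/3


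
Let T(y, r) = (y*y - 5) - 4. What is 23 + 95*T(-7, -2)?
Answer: 3823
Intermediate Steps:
T(y, r) = -9 + y**2 (T(y, r) = (y**2 - 5) - 4 = (-5 + y**2) - 4 = -9 + y**2)
23 + 95*T(-7, -2) = 23 + 95*(-9 + (-7)**2) = 23 + 95*(-9 + 49) = 23 + 95*40 = 23 + 3800 = 3823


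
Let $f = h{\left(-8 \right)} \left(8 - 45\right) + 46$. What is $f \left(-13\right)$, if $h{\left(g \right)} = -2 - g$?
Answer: $2288$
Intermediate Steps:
$f = -176$ ($f = \left(-2 - -8\right) \left(8 - 45\right) + 46 = \left(-2 + 8\right) \left(-37\right) + 46 = 6 \left(-37\right) + 46 = -222 + 46 = -176$)
$f \left(-13\right) = \left(-176\right) \left(-13\right) = 2288$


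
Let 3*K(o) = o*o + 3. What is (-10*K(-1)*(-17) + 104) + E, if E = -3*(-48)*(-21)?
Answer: -8080/3 ≈ -2693.3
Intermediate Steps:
K(o) = 1 + o²/3 (K(o) = (o*o + 3)/3 = (o² + 3)/3 = (3 + o²)/3 = 1 + o²/3)
E = -3024 (E = 144*(-21) = -3024)
(-10*K(-1)*(-17) + 104) + E = (-10*(1 + (⅓)*(-1)²)*(-17) + 104) - 3024 = (-10*(1 + (⅓)*1)*(-17) + 104) - 3024 = (-10*(1 + ⅓)*(-17) + 104) - 3024 = (-10*4/3*(-17) + 104) - 3024 = (-40/3*(-17) + 104) - 3024 = (680/3 + 104) - 3024 = 992/3 - 3024 = -8080/3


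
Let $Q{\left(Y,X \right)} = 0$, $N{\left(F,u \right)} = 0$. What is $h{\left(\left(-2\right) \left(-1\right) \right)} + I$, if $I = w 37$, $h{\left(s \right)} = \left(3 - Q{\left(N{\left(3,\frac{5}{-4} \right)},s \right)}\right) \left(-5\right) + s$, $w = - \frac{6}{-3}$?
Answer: $61$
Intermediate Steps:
$w = 2$ ($w = \left(-6\right) \left(- \frac{1}{3}\right) = 2$)
$h{\left(s \right)} = -15 + s$ ($h{\left(s \right)} = \left(3 - 0\right) \left(-5\right) + s = \left(3 + 0\right) \left(-5\right) + s = 3 \left(-5\right) + s = -15 + s$)
$I = 74$ ($I = 2 \cdot 37 = 74$)
$h{\left(\left(-2\right) \left(-1\right) \right)} + I = \left(-15 - -2\right) + 74 = \left(-15 + 2\right) + 74 = -13 + 74 = 61$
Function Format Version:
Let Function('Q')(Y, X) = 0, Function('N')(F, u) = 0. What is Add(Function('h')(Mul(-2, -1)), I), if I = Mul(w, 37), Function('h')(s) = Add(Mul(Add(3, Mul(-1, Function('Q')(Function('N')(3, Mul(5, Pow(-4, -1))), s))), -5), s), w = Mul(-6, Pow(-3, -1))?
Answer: 61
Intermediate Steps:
w = 2 (w = Mul(-6, Rational(-1, 3)) = 2)
Function('h')(s) = Add(-15, s) (Function('h')(s) = Add(Mul(Add(3, Mul(-1, 0)), -5), s) = Add(Mul(Add(3, 0), -5), s) = Add(Mul(3, -5), s) = Add(-15, s))
I = 74 (I = Mul(2, 37) = 74)
Add(Function('h')(Mul(-2, -1)), I) = Add(Add(-15, Mul(-2, -1)), 74) = Add(Add(-15, 2), 74) = Add(-13, 74) = 61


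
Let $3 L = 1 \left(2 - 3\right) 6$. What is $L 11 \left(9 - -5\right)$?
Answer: $-308$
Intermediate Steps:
$L = -2$ ($L = \frac{1 \left(2 - 3\right) 6}{3} = \frac{1 \left(-1\right) 6}{3} = \frac{\left(-1\right) 6}{3} = \frac{1}{3} \left(-6\right) = -2$)
$L 11 \left(9 - -5\right) = \left(-2\right) 11 \left(9 - -5\right) = - 22 \left(9 + 5\right) = \left(-22\right) 14 = -308$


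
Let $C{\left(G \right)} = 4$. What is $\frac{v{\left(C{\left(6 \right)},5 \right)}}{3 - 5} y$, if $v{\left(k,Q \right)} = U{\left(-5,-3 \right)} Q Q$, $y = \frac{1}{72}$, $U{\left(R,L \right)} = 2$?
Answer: $- \frac{25}{72} \approx -0.34722$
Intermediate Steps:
$y = \frac{1}{72} \approx 0.013889$
$v{\left(k,Q \right)} = 2 Q^{2}$ ($v{\left(k,Q \right)} = 2 Q Q = 2 Q^{2}$)
$\frac{v{\left(C{\left(6 \right)},5 \right)}}{3 - 5} y = \frac{2 \cdot 5^{2}}{3 - 5} \cdot \frac{1}{72} = \frac{2 \cdot 25}{3 - 5} \cdot \frac{1}{72} = \frac{50}{-2} \cdot \frac{1}{72} = 50 \left(- \frac{1}{2}\right) \frac{1}{72} = \left(-25\right) \frac{1}{72} = - \frac{25}{72}$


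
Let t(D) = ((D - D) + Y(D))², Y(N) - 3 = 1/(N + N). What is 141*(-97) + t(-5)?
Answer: -1366859/100 ≈ -13669.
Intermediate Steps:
Y(N) = 3 + 1/(2*N) (Y(N) = 3 + 1/(N + N) = 3 + 1/(2*N))
t(D) = (3 + 1/(2*D))² (t(D) = ((D - D) + (3 + 1/(2*D)))² = (0 + (3 + 1/(2*D)))² = (3 + 1/(2*D))²)
141*(-97) + t(-5) = 141*(-97) + (¼)*(1 + 6*(-5))²/(-5)² = -13677 + (¼)*(1/25)*(1 - 30)² = -13677 + (¼)*(1/25)*(-29)² = -13677 + (¼)*(1/25)*841 = -13677 + 841/100 = -1366859/100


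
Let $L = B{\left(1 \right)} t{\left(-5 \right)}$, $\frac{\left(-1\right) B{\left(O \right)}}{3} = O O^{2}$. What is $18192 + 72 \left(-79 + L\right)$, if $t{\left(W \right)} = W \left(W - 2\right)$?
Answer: $4944$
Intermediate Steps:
$B{\left(O \right)} = - 3 O^{3}$ ($B{\left(O \right)} = - 3 O O^{2} = - 3 O^{3}$)
$t{\left(W \right)} = W \left(-2 + W\right)$
$L = -105$ ($L = - 3 \cdot 1^{3} \left(- 5 \left(-2 - 5\right)\right) = \left(-3\right) 1 \left(\left(-5\right) \left(-7\right)\right) = \left(-3\right) 35 = -105$)
$18192 + 72 \left(-79 + L\right) = 18192 + 72 \left(-79 - 105\right) = 18192 + 72 \left(-184\right) = 18192 - 13248 = 4944$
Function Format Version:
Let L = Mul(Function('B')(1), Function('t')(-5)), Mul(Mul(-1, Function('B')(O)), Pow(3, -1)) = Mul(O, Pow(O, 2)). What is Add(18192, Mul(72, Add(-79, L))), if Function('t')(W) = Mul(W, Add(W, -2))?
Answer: 4944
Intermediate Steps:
Function('B')(O) = Mul(-3, Pow(O, 3)) (Function('B')(O) = Mul(-3, Mul(O, Pow(O, 2))) = Mul(-3, Pow(O, 3)))
Function('t')(W) = Mul(W, Add(-2, W))
L = -105 (L = Mul(Mul(-3, Pow(1, 3)), Mul(-5, Add(-2, -5))) = Mul(Mul(-3, 1), Mul(-5, -7)) = Mul(-3, 35) = -105)
Add(18192, Mul(72, Add(-79, L))) = Add(18192, Mul(72, Add(-79, -105))) = Add(18192, Mul(72, -184)) = Add(18192, -13248) = 4944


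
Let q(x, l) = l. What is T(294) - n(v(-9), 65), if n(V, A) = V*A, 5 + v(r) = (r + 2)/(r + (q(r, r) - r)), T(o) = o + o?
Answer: 7762/9 ≈ 862.44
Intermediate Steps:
T(o) = 2*o
v(r) = -5 + (2 + r)/r (v(r) = -5 + (r + 2)/(r + (r - r)) = -5 + (2 + r)/(r + 0) = -5 + (2 + r)/r)
n(V, A) = A*V
T(294) - n(v(-9), 65) = 2*294 - 65*(-4 + 2/(-9)) = 588 - 65*(-4 + 2*(-⅑)) = 588 - 65*(-4 - 2/9) = 588 - 65*(-38)/9 = 588 - 1*(-2470/9) = 588 + 2470/9 = 7762/9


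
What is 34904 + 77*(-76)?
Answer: 29052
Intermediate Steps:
34904 + 77*(-76) = 34904 - 5852 = 29052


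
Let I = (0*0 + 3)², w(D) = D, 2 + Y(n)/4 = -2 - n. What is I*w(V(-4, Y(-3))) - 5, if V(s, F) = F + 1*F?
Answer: -77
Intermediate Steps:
Y(n) = -16 - 4*n (Y(n) = -8 + 4*(-2 - n) = -8 + (-8 - 4*n) = -16 - 4*n)
V(s, F) = 2*F (V(s, F) = F + F = 2*F)
I = 9 (I = (0 + 3)² = 3² = 9)
I*w(V(-4, Y(-3))) - 5 = 9*(2*(-16 - 4*(-3))) - 5 = 9*(2*(-16 + 12)) - 5 = 9*(2*(-4)) - 5 = 9*(-8) - 5 = -72 - 5 = -77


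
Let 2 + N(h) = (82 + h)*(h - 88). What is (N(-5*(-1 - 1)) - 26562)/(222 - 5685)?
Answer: 33740/5463 ≈ 6.1761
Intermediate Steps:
N(h) = -2 + (-88 + h)*(82 + h) (N(h) = -2 + (82 + h)*(h - 88) = -2 + (82 + h)*(-88 + h) = -2 + (-88 + h)*(82 + h))
(N(-5*(-1 - 1)) - 26562)/(222 - 5685) = ((-7218 + (-5*(-1 - 1))**2 - (-30)*(-1 - 1)) - 26562)/(222 - 5685) = ((-7218 + (-5*(-2))**2 - (-30)*(-2)) - 26562)/(-5463) = ((-7218 + 10**2 - 6*10) - 26562)*(-1/5463) = ((-7218 + 100 - 60) - 26562)*(-1/5463) = (-7178 - 26562)*(-1/5463) = -33740*(-1/5463) = 33740/5463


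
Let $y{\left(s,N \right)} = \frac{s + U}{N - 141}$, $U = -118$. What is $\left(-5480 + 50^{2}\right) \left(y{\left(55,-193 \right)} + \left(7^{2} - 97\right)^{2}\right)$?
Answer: $- \frac{1146702510}{167} \approx -6.8665 \cdot 10^{6}$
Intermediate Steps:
$y{\left(s,N \right)} = \frac{-118 + s}{-141 + N}$ ($y{\left(s,N \right)} = \frac{s - 118}{N - 141} = \frac{-118 + s}{-141 + N}$)
$\left(-5480 + 50^{2}\right) \left(y{\left(55,-193 \right)} + \left(7^{2} - 97\right)^{2}\right) = \left(-5480 + 50^{2}\right) \left(\frac{-118 + 55}{-141 - 193} + \left(7^{2} - 97\right)^{2}\right) = \left(-5480 + 2500\right) \left(\frac{1}{-334} \left(-63\right) + \left(49 - 97\right)^{2}\right) = - 2980 \left(\left(- \frac{1}{334}\right) \left(-63\right) + \left(-48\right)^{2}\right) = - 2980 \left(\frac{63}{334} + 2304\right) = \left(-2980\right) \frac{769599}{334} = - \frac{1146702510}{167}$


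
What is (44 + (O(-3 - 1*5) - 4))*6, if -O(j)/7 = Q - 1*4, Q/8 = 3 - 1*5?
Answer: 1080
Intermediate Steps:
Q = -16 (Q = 8*(3 - 1*5) = 8*(3 - 5) = 8*(-2) = -16)
O(j) = 140 (O(j) = -7*(-16 - 1*4) = -7*(-16 - 4) = -7*(-20) = 140)
(44 + (O(-3 - 1*5) - 4))*6 = (44 + (140 - 4))*6 = (44 + 136)*6 = 180*6 = 1080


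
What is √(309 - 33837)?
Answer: 2*I*√8382 ≈ 183.11*I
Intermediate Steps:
√(309 - 33837) = √(-33528) = 2*I*√8382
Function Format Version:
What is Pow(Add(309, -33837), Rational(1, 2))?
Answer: Mul(2, I, Pow(8382, Rational(1, 2))) ≈ Mul(183.11, I)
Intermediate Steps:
Pow(Add(309, -33837), Rational(1, 2)) = Pow(-33528, Rational(1, 2)) = Mul(2, I, Pow(8382, Rational(1, 2)))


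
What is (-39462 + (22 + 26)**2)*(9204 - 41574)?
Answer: 1202804460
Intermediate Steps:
(-39462 + (22 + 26)**2)*(9204 - 41574) = (-39462 + 48**2)*(-32370) = (-39462 + 2304)*(-32370) = -37158*(-32370) = 1202804460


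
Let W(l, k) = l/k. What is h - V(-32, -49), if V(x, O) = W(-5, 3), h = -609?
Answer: -1822/3 ≈ -607.33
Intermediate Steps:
V(x, O) = -5/3
h - V(-32, -49) = -609 - 1*(-5/3) = -609 + 5/3 = -1822/3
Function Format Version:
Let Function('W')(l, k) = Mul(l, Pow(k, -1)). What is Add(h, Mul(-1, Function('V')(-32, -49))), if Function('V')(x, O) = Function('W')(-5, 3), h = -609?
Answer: Rational(-1822, 3) ≈ -607.33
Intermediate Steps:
Function('V')(x, O) = Rational(-5, 3) (Function('V')(x, O) = Mul(-5, Pow(3, -1)) = Mul(-5, Rational(1, 3)) = Rational(-5, 3))
Add(h, Mul(-1, Function('V')(-32, -49))) = Add(-609, Mul(-1, Rational(-5, 3))) = Add(-609, Rational(5, 3)) = Rational(-1822, 3)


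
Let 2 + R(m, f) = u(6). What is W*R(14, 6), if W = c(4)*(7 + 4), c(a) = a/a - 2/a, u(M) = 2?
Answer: 0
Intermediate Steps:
R(m, f) = 0 (R(m, f) = -2 + 2 = 0)
c(a) = 1 - 2/a
W = 11/2 (W = ((-2 + 4)/4)*(7 + 4) = ((¼)*2)*11 = (½)*11 = 11/2 ≈ 5.5000)
W*R(14, 6) = (11/2)*0 = 0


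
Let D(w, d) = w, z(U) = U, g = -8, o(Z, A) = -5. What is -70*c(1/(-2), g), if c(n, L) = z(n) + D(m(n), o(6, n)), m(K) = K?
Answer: 70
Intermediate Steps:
c(n, L) = 2*n (c(n, L) = n + n = 2*n)
-70*c(1/(-2), g) = -140*1/(-2) = -140*1*(-1/2) = -140*(-1)/2 = -70*(-1) = 70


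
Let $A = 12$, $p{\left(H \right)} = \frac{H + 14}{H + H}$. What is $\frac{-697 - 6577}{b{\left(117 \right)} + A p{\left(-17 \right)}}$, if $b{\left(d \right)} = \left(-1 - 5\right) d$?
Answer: $\frac{61829}{5958} \approx 10.377$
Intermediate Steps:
$p{\left(H \right)} = \frac{14 + H}{2 H}$
$b{\left(d \right)} = - 6 d$
$\frac{-697 - 6577}{b{\left(117 \right)} + A p{\left(-17 \right)}} = \frac{-697 - 6577}{\left(-6\right) 117 + 12 \frac{14 - 17}{2 \left(-17\right)}} = \frac{-697 + \left(-11536 + 4959\right)}{-702 + 12 \cdot \frac{1}{2} \left(- \frac{1}{17}\right) \left(-3\right)} = \frac{-697 - 6577}{-702 + 12 \cdot \frac{3}{34}} = - \frac{7274}{-702 + \frac{18}{17}} = - \frac{7274}{- \frac{11916}{17}} = \left(-7274\right) \left(- \frac{17}{11916}\right) = \frac{61829}{5958}$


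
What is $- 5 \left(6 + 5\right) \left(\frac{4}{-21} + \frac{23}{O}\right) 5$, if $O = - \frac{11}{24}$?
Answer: $\frac{290900}{21} \approx 13852.0$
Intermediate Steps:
$O = - \frac{11}{24}$ ($O = \left(-11\right) \frac{1}{24} = - \frac{11}{24} \approx -0.45833$)
$- 5 \left(6 + 5\right) \left(\frac{4}{-21} + \frac{23}{O}\right) 5 = - 5 \left(6 + 5\right) \left(\frac{4}{-21} + \frac{23}{- \frac{11}{24}}\right) 5 = - 5 \cdot 11 \left(4 \left(- \frac{1}{21}\right) + 23 \left(- \frac{24}{11}\right)\right) 5 = - 55 \left(- \frac{4}{21} - \frac{552}{11}\right) 5 = - 55 \left(- \frac{11636}{231}\right) 5 = - \frac{\left(-58180\right) 5}{21} = \left(-1\right) \left(- \frac{290900}{21}\right) = \frac{290900}{21}$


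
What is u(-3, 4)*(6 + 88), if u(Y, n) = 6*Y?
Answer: -1692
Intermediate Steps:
u(-3, 4)*(6 + 88) = (6*(-3))*(6 + 88) = -18*94 = -1692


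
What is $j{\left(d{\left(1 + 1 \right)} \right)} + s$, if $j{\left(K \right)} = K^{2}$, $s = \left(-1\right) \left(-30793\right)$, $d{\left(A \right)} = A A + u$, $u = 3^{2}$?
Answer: $30962$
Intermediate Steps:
$u = 9$
$d{\left(A \right)} = 9 + A^{2}$ ($d{\left(A \right)} = A A + 9 = A^{2} + 9 = 9 + A^{2}$)
$s = 30793$
$j{\left(d{\left(1 + 1 \right)} \right)} + s = \left(9 + \left(1 + 1\right)^{2}\right)^{2} + 30793 = \left(9 + 2^{2}\right)^{2} + 30793 = \left(9 + 4\right)^{2} + 30793 = 13^{2} + 30793 = 169 + 30793 = 30962$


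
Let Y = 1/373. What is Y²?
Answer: 1/139129 ≈ 7.1876e-6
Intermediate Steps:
Y = 1/373 ≈ 0.0026810
Y² = (1/373)² = 1/139129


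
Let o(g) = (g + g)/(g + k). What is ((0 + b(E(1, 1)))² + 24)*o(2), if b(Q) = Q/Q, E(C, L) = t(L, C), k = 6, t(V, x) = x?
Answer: 25/2 ≈ 12.500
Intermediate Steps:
E(C, L) = C
b(Q) = 1
o(g) = 2*g/(6 + g) (o(g) = (g + g)/(g + 6) = (2*g)/(6 + g) = 2*g/(6 + g))
((0 + b(E(1, 1)))² + 24)*o(2) = ((0 + 1)² + 24)*(2*2/(6 + 2)) = (1² + 24)*(2*2/8) = (1 + 24)*(2*2*(⅛)) = 25*(½) = 25/2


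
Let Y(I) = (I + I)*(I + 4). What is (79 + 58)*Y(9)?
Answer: 32058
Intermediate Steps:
Y(I) = 2*I*(4 + I) (Y(I) = (2*I)*(4 + I) = 2*I*(4 + I))
(79 + 58)*Y(9) = (79 + 58)*(2*9*(4 + 9)) = 137*(2*9*13) = 137*234 = 32058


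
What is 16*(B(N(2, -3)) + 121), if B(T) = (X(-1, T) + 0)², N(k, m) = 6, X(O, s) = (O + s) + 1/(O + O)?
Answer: 2260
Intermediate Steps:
X(O, s) = O + s + 1/(2*O) (X(O, s) = (O + s) + 1/(2*O) = O + s + 1/(2*O))
B(T) = (-3/2 + T)² (B(T) = ((-1 + T + (½)/(-1)) + 0)² = ((-1 + T + (½)*(-1)) + 0)² = ((-1 + T - ½) + 0)² = ((-3/2 + T) + 0)² = (-3/2 + T)²)
16*(B(N(2, -3)) + 121) = 16*((-3 + 2*6)²/4 + 121) = 16*((-3 + 12)²/4 + 121) = 16*((¼)*9² + 121) = 16*((¼)*81 + 121) = 16*(81/4 + 121) = 16*(565/4) = 2260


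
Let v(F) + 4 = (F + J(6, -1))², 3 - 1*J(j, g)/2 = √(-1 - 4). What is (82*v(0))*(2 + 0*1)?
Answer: 1968 - 3936*I*√5 ≈ 1968.0 - 8801.2*I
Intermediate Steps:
J(j, g) = 6 - 2*I*√5 (J(j, g) = 6 - 2*√(-1 - 4) = 6 - 2*I*√5)
v(F) = -4 + (6 + F - 2*I*√5)² (v(F) = -4 + (F + (6 - 2*I*√5))² = -4 + (6 + F - 2*I*√5)²)
(82*v(0))*(2 + 0*1) = (82*(-4 + (6 + 0 - 2*I*√5)²))*(2 + 0*1) = (82*(-4 + (6 - 2*I*√5)²))*(2 + 0) = (-328 + 82*(6 - 2*I*√5)²)*2 = -656 + 164*(6 - 2*I*√5)²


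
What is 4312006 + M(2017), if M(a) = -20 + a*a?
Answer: 8380275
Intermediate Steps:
M(a) = -20 + a²
4312006 + M(2017) = 4312006 + (-20 + 2017²) = 4312006 + (-20 + 4068289) = 4312006 + 4068269 = 8380275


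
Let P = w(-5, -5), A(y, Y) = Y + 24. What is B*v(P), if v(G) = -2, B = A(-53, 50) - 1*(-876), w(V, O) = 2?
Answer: -1900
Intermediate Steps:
A(y, Y) = 24 + Y
B = 950 (B = (24 + 50) - 1*(-876) = 74 + 876 = 950)
P = 2
B*v(P) = 950*(-2) = -1900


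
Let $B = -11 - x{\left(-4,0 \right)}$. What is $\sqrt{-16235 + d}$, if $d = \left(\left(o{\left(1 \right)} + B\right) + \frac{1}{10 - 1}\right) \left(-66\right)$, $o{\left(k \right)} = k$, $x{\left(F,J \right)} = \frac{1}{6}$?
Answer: $\frac{i \sqrt{140142}}{3} \approx 124.79 i$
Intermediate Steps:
$x{\left(F,J \right)} = \frac{1}{6}$
$B = - \frac{67}{6}$ ($B = -11 - \frac{1}{6} = - \frac{67}{6} \approx -11.167$)
$d = \frac{1991}{3}$ ($d = \left(\left(1 - \frac{67}{6}\right) + \frac{1}{10 - 1}\right) \left(-66\right) = \left(- \frac{61}{6} + \frac{1}{9}\right) \left(-66\right) = \left(- \frac{181}{18}\right) \left(-66\right) = \frac{1991}{3} \approx 663.67$)
$\sqrt{-16235 + d} = \sqrt{-16235 + \frac{1991}{3}} = \sqrt{- \frac{46714}{3}} = \frac{i \sqrt{140142}}{3}$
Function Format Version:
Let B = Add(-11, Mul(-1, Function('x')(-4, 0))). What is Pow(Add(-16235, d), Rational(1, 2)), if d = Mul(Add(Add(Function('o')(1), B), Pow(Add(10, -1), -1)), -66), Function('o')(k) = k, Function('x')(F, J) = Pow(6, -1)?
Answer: Mul(Rational(1, 3), I, Pow(140142, Rational(1, 2))) ≈ Mul(124.79, I)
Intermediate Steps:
Function('x')(F, J) = Rational(1, 6)
B = Rational(-67, 6) (B = Add(-11, Mul(-1, Rational(1, 6))) = Add(-11, Rational(-1, 6)) = Rational(-67, 6) ≈ -11.167)
d = Rational(1991, 3) (d = Mul(Add(Add(1, Rational(-67, 6)), Pow(Add(10, -1), -1)), -66) = Mul(Add(Rational(-61, 6), Pow(9, -1)), -66) = Mul(Add(Rational(-61, 6), Rational(1, 9)), -66) = Mul(Rational(-181, 18), -66) = Rational(1991, 3) ≈ 663.67)
Pow(Add(-16235, d), Rational(1, 2)) = Pow(Add(-16235, Rational(1991, 3)), Rational(1, 2)) = Pow(Rational(-46714, 3), Rational(1, 2)) = Mul(Rational(1, 3), I, Pow(140142, Rational(1, 2)))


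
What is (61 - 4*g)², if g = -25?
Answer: 25921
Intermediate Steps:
(61 - 4*g)² = (61 - 4*(-25))² = (61 + 100)² = 161² = 25921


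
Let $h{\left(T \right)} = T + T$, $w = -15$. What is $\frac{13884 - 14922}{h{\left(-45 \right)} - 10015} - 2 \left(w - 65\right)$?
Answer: $\frac{1617838}{10105} \approx 160.1$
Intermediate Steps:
$h{\left(T \right)} = 2 T$
$\frac{13884 - 14922}{h{\left(-45 \right)} - 10015} - 2 \left(w - 65\right) = \frac{13884 - 14922}{2 \left(-45\right) - 10015} - 2 \left(-15 - 65\right) = - \frac{1038}{-90 - 10015} - 2 \left(-80\right) = - \frac{1038}{-10105} - -160 = \left(-1038\right) \left(- \frac{1}{10105}\right) + 160 = \frac{1038}{10105} + 160 = \frac{1617838}{10105}$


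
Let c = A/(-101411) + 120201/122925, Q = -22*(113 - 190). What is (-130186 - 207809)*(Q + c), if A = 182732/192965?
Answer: -18374556296800384286949/32073219954985 ≈ -5.7289e+8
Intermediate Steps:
A = 182732/192965 (A = 182732*(1/192965) = 182732/192965 ≈ 0.94697)
Q = 1694 (Q = -22*(-77) = 1694)
c = 156810912997701/160366099774925 (c = (182732/192965)/(-101411) + 120201/122925 = (182732/192965)*(-1/101411) + 120201*(1/122925) = -182732/19568773615 + 40067/40975 = 156810912997701/160366099774925 ≈ 0.97783)
(-130186 - 207809)*(Q + c) = (-130186 - 207809)*(1694 + 156810912997701/160366099774925) = -337995*271816983931720651/160366099774925 = -18374556296800384286949/32073219954985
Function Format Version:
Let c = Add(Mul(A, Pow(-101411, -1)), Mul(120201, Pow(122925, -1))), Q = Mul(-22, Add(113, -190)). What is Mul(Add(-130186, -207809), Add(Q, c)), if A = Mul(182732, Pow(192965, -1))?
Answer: Rational(-18374556296800384286949, 32073219954985) ≈ -5.7289e+8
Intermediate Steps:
A = Rational(182732, 192965) (A = Mul(182732, Rational(1, 192965)) = Rational(182732, 192965) ≈ 0.94697)
Q = 1694 (Q = Mul(-22, -77) = 1694)
c = Rational(156810912997701, 160366099774925) (c = Add(Mul(Rational(182732, 192965), Pow(-101411, -1)), Mul(120201, Pow(122925, -1))) = Add(Mul(Rational(182732, 192965), Rational(-1, 101411)), Mul(120201, Rational(1, 122925))) = Add(Rational(-182732, 19568773615), Rational(40067, 40975)) = Rational(156810912997701, 160366099774925) ≈ 0.97783)
Mul(Add(-130186, -207809), Add(Q, c)) = Mul(Add(-130186, -207809), Add(1694, Rational(156810912997701, 160366099774925))) = Mul(-337995, Rational(271816983931720651, 160366099774925)) = Rational(-18374556296800384286949, 32073219954985)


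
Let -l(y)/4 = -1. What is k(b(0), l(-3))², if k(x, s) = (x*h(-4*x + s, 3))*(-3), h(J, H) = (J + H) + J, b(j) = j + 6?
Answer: 443556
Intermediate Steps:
b(j) = 6 + j
l(y) = 4 (l(y) = -4*(-1) = 4)
h(J, H) = H + 2*J (h(J, H) = (H + J) + J = H + 2*J)
k(x, s) = -3*x*(3 - 8*x + 2*s) (k(x, s) = (x*(3 + 2*(-4*x + s)))*(-3) = (x*(3 + 2*(s - 4*x)))*(-3) = (x*(3 + (-8*x + 2*s)))*(-3) = (x*(3 - 8*x + 2*s))*(-3) = -3*x*(3 - 8*x + 2*s))
k(b(0), l(-3))² = (3*(6 + 0)*(-3 - 2*4 + 8*(6 + 0)))² = (3*6*(-3 - 8 + 8*6))² = (3*6*(-3 - 8 + 48))² = (3*6*37)² = 666² = 443556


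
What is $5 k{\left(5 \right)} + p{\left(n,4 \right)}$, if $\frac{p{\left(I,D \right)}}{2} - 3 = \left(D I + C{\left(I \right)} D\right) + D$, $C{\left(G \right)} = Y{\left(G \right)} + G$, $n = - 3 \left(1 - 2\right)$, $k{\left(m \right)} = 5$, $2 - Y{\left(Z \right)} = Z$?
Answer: $79$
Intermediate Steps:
$Y{\left(Z \right)} = 2 - Z$
$n = 3$ ($n = \left(-3\right) \left(-1\right) = 3$)
$C{\left(G \right)} = 2$ ($C{\left(G \right)} = \left(2 - G\right) + G = 2$)
$p{\left(I,D \right)} = 6 + 6 D + 2 D I$ ($p{\left(I,D \right)} = 6 + 2 \left(\left(D I + 2 D\right) + D\right) = 6 + 2 \left(\left(2 D + D I\right) + D\right) = 6 + 2 \left(3 D + D I\right) = 6 + \left(6 D + 2 D I\right) = 6 + 6 D + 2 D I$)
$5 k{\left(5 \right)} + p{\left(n,4 \right)} = 5 \cdot 5 + \left(6 + 6 \cdot 4 + 2 \cdot 4 \cdot 3\right) = 25 + \left(6 + 24 + 24\right) = 25 + 54 = 79$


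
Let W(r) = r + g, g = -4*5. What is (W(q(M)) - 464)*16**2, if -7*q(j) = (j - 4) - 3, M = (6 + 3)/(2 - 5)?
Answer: -864768/7 ≈ -1.2354e+5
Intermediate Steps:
M = -3 (M = 9/(-3) = 9*(-1/3) = -3)
g = -20
q(j) = 1 - j/7 (q(j) = -((j - 4) - 3)/7 = -((-4 + j) - 3)/7 = -(-7 + j)/7 = 1 - j/7)
W(r) = -20 + r (W(r) = r - 20 = -20 + r)
(W(q(M)) - 464)*16**2 = ((-20 + (1 - 1/7*(-3))) - 464)*16**2 = ((-20 + (1 + 3/7)) - 464)*256 = ((-20 + 10/7) - 464)*256 = (-130/7 - 464)*256 = -3378/7*256 = -864768/7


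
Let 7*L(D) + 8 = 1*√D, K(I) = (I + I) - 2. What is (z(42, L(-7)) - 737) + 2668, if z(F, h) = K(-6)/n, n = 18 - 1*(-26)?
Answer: 42475/22 ≈ 1930.7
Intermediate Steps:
n = 44 (n = 18 + 26 = 44)
K(I) = -2 + 2*I (K(I) = 2*I - 2 = -2 + 2*I)
L(D) = -8/7 + √D/7 (L(D) = -8/7 + (1*√D)/7 = -8/7 + √D/7)
z(F, h) = -7/22 (z(F, h) = (-2 + 2*(-6))/44 = (-2 - 12)*(1/44) = -14*1/44 = -7/22)
(z(42, L(-7)) - 737) + 2668 = (-7/22 - 737) + 2668 = -16221/22 + 2668 = 42475/22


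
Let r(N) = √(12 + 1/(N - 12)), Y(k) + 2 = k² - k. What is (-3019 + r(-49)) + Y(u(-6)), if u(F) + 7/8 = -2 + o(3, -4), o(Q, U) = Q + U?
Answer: -192135/64 + √44591/61 ≈ -2998.6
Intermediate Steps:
u(F) = -31/8 (u(F) = -7/8 + (-2 + (3 - 4)) = -7/8 + (-2 - 1) = -7/8 - 3 = -31/8)
Y(k) = -2 + k² - k (Y(k) = -2 + (k² - k) = -2 + k² - k)
r(N) = √(12 + 1/(-12 + N))
(-3019 + r(-49)) + Y(u(-6)) = (-3019 + √((-143 + 12*(-49))/(-12 - 49))) + (-2 + (-31/8)² - 1*(-31/8)) = (-3019 + √((-143 - 588)/(-61))) + (-2 + 961/64 + 31/8) = (-3019 + √(-1/61*(-731))) + 1081/64 = (-3019 + √(731/61)) + 1081/64 = (-3019 + √44591/61) + 1081/64 = -192135/64 + √44591/61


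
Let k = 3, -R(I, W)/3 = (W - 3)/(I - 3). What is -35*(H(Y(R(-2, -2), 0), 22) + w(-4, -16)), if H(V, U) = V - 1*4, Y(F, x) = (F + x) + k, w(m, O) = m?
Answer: 280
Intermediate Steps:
R(I, W) = -3*(-3 + W)/(-3 + I) (R(I, W) = -3*(W - 3)/(I - 3) = -3*(-3 + W)/(-3 + I))
Y(F, x) = 3 + F + x (Y(F, x) = (F + x) + 3 = 3 + F + x)
H(V, U) = -4 + V (H(V, U) = V - 4 = -4 + V)
-35*(H(Y(R(-2, -2), 0), 22) + w(-4, -16)) = -35*((-4 + (3 + 3*(3 - 1*(-2))/(-3 - 2) + 0)) - 4) = -35*((-4 + (3 + 3*(3 + 2)/(-5) + 0)) - 4) = -35*((-4 + (3 + 3*(-⅕)*5 + 0)) - 4) = -35*((-4 + (3 - 3 + 0)) - 4) = -35*((-4 + 0) - 4) = -35*(-4 - 4) = -35*(-8) = 280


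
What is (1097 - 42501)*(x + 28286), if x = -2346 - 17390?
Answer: -354004200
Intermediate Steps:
x = -19736
(1097 - 42501)*(x + 28286) = (1097 - 42501)*(-19736 + 28286) = -41404*8550 = -354004200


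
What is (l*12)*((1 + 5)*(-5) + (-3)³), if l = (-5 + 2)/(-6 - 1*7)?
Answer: -2052/13 ≈ -157.85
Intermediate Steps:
l = 3/13 (l = -3/(-6 - 7) = -3/(-13) = -3*(-1/13) = 3/13 ≈ 0.23077)
(l*12)*((1 + 5)*(-5) + (-3)³) = ((3/13)*12)*((1 + 5)*(-5) + (-3)³) = 36*(6*(-5) - 27)/13 = 36*(-30 - 27)/13 = (36/13)*(-57) = -2052/13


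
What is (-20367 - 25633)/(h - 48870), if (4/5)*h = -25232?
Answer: 4600/8041 ≈ 0.57207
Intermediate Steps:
h = -31540 (h = (5/4)*(-25232) = -31540)
(-20367 - 25633)/(h - 48870) = (-20367 - 25633)/(-31540 - 48870) = -46000/(-80410) = -46000*(-1/80410) = 4600/8041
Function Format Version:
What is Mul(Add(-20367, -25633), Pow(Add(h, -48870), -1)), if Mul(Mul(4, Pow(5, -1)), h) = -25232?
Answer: Rational(4600, 8041) ≈ 0.57207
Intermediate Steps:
h = -31540 (h = Mul(Rational(5, 4), -25232) = -31540)
Mul(Add(-20367, -25633), Pow(Add(h, -48870), -1)) = Mul(Add(-20367, -25633), Pow(Add(-31540, -48870), -1)) = Mul(-46000, Pow(-80410, -1)) = Mul(-46000, Rational(-1, 80410)) = Rational(4600, 8041)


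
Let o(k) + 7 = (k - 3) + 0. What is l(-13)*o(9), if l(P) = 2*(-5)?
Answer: 10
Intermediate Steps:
o(k) = -10 + k (o(k) = -7 + ((k - 3) + 0) = -7 + ((-3 + k) + 0) = -7 + (-3 + k) = -10 + k)
l(P) = -10
l(-13)*o(9) = -10*(-10 + 9) = -10*(-1) = 10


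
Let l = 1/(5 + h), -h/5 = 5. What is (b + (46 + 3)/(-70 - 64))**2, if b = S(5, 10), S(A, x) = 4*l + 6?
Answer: 13256881/448900 ≈ 29.532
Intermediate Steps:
h = -25 (h = -5*5 = -25)
l = -1/20 (l = 1/(5 - 25) = 1/(-20) = -1/20 ≈ -0.050000)
S(A, x) = 29/5 (S(A, x) = 4*(-1/20) + 6 = -1/5 + 6 = 29/5)
b = 29/5 ≈ 5.8000
(b + (46 + 3)/(-70 - 64))**2 = (29/5 + (46 + 3)/(-70 - 64))**2 = (29/5 + 49/(-134))**2 = (29/5 + 49*(-1/134))**2 = (29/5 - 49/134)**2 = (3641/670)**2 = 13256881/448900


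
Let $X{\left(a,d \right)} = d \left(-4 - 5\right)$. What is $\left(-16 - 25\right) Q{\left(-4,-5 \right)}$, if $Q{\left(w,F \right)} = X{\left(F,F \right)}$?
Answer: $-1845$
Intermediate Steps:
$X{\left(a,d \right)} = - 9 d$ ($X{\left(a,d \right)} = d \left(-9\right) = - 9 d$)
$Q{\left(w,F \right)} = - 9 F$
$\left(-16 - 25\right) Q{\left(-4,-5 \right)} = \left(-16 - 25\right) \left(\left(-9\right) \left(-5\right)\right) = \left(-41\right) 45 = -1845$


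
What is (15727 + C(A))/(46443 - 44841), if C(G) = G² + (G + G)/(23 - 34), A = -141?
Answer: 195985/8811 ≈ 22.243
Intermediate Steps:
C(G) = G² - 2*G/11 (C(G) = G² + (2*G)/(-11) = G² + (2*G)*(-1/11) = G² - 2*G/11)
(15727 + C(A))/(46443 - 44841) = (15727 + (1/11)*(-141)*(-2 + 11*(-141)))/(46443 - 44841) = (15727 + (1/11)*(-141)*(-2 - 1551))/1602 = (15727 + (1/11)*(-141)*(-1553))*(1/1602) = (15727 + 218973/11)*(1/1602) = (391970/11)*(1/1602) = 195985/8811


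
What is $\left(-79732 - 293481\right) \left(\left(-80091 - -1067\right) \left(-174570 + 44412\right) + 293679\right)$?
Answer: $-3838831399270323$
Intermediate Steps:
$\left(-79732 - 293481\right) \left(\left(-80091 - -1067\right) \left(-174570 + 44412\right) + 293679\right) = - 373213 \left(\left(-80091 + \left(-68078 + 69145\right)\right) \left(-130158\right) + 293679\right) = - 373213 \left(\left(-80091 + 1067\right) \left(-130158\right) + 293679\right) = - 373213 \left(\left(-79024\right) \left(-130158\right) + 293679\right) = - 373213 \left(10285605792 + 293679\right) = \left(-373213\right) 10285899471 = -3838831399270323$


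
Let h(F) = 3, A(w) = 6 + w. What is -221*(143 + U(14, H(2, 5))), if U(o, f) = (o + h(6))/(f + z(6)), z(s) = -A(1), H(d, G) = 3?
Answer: -122655/4 ≈ -30664.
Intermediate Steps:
z(s) = -7 (z(s) = -(6 + 1) = -1*7 = -7)
U(o, f) = (3 + o)/(-7 + f) (U(o, f) = (o + 3)/(f - 7) = (3 + o)/(-7 + f))
-221*(143 + U(14, H(2, 5))) = -221*(143 + (3 + 14)/(-7 + 3)) = -221*(143 + 17/(-4)) = -221*(143 - ¼*17) = -221*(143 - 17/4) = -221*555/4 = -122655/4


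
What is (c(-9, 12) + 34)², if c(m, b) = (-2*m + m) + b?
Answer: 3025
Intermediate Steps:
c(m, b) = b - m (c(m, b) = -m + b = b - m)
(c(-9, 12) + 34)² = ((12 - 1*(-9)) + 34)² = ((12 + 9) + 34)² = (21 + 34)² = 55² = 3025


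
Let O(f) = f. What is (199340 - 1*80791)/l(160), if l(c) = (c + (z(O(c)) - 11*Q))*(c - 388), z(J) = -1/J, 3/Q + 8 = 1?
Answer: -33193720/10514961 ≈ -3.1568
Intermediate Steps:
Q = -3/7 (Q = 3/(-8 + 1) = 3/(-7) = 3*(-⅐) = -3/7 ≈ -0.42857)
l(c) = (-388 + c)*(33/7 + c - 1/c) (l(c) = (c + (-1/c - 11*(-3/7)))*(c - 388) = (c + (-1/c + 33/7))*(-388 + c) = (c + (33/7 - 1/c))*(-388 + c) = (33/7 + c - 1/c)*(-388 + c) = (-388 + c)*(33/7 + c - 1/c))
(199340 - 1*80791)/l(160) = (199340 - 1*80791)/(-12811/7 + 160² + 388/160 - 2683/7*160) = (199340 - 80791)/(-12811/7 + 25600 + 388*(1/160) - 429280/7) = 118549/(-12811/7 + 25600 + 97/40 - 429280/7) = 118549/(-10514961/280) = 118549*(-280/10514961) = -33193720/10514961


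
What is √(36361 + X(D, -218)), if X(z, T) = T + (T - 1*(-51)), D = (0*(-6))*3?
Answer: 2*√8994 ≈ 189.67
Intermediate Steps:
D = 0 (D = 0*3 = 0)
X(z, T) = 51 + 2*T (X(z, T) = T + (T + 51) = T + (51 + T) = 51 + 2*T)
√(36361 + X(D, -218)) = √(36361 + (51 + 2*(-218))) = √(36361 + (51 - 436)) = √(36361 - 385) = √35976 = 2*√8994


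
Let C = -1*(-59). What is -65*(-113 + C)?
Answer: 3510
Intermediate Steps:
C = 59
-65*(-113 + C) = -65*(-113 + 59) = -65*(-54) = 3510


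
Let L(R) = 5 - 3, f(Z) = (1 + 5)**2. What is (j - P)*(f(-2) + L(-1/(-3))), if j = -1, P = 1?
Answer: -76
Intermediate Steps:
f(Z) = 36 (f(Z) = 6**2 = 36)
L(R) = 2
(j - P)*(f(-2) + L(-1/(-3))) = (-1 - 1*1)*(36 + 2) = (-1 - 1)*38 = -2*38 = -76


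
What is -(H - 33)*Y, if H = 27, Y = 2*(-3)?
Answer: -36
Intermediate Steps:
Y = -6
-(H - 33)*Y = -(27 - 33)*(-6) = -(-6)*(-6) = -1*36 = -36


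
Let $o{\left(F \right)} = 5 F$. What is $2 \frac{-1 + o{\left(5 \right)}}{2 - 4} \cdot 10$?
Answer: $-240$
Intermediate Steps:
$2 \frac{-1 + o{\left(5 \right)}}{2 - 4} \cdot 10 = 2 \frac{-1 + 5 \cdot 5}{2 - 4} \cdot 10 = 2 \frac{-1 + 25}{-2} \cdot 10 = 2 \cdot 24 \left(- \frac{1}{2}\right) 10 = 2 \left(-12\right) 10 = \left(-24\right) 10 = -240$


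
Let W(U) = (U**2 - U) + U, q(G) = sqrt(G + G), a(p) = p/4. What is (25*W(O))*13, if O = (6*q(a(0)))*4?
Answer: 0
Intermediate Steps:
a(p) = p/4 (a(p) = p*(1/4) = p/4)
q(G) = sqrt(2)*sqrt(G) (q(G) = sqrt(2*G) = sqrt(2)*sqrt(G))
O = 0 (O = (6*(sqrt(2)*sqrt((1/4)*0)))*4 = (6*(sqrt(2)*sqrt(0)))*4 = (6*(sqrt(2)*0))*4 = (6*0)*4 = 0*4 = 0)
W(U) = U**2
(25*W(O))*13 = (25*0**2)*13 = (25*0)*13 = 0*13 = 0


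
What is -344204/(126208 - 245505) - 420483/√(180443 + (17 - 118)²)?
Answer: 344204/119297 - 140161*√47661/31774 ≈ -960.14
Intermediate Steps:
-344204/(126208 - 245505) - 420483/√(180443 + (17 - 118)²) = -344204/(-119297) - 420483/√(180443 + (-101)²) = -344204*(-1/119297) - 420483/√(180443 + 10201) = 344204/119297 - 420483*√47661/95322 = 344204/119297 - 140161*√47661/31774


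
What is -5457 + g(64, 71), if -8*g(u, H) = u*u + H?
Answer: -47823/8 ≈ -5977.9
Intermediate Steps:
g(u, H) = -H/8 - u²/8 (g(u, H) = -(u*u + H)/8 = -(u² + H)/8 = -(H + u²)/8 = -H/8 - u²/8)
-5457 + g(64, 71) = -5457 + (-⅛*71 - ⅛*64²) = -5457 + (-71/8 - ⅛*4096) = -5457 + (-71/8 - 512) = -5457 - 4167/8 = -47823/8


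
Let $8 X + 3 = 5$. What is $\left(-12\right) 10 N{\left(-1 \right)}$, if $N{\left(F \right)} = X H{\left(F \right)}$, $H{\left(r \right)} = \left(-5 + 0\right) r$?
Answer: $-150$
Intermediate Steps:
$X = \frac{1}{4}$ ($X = - \frac{3}{8} + \frac{1}{8} \cdot 5 = - \frac{3}{8} + \frac{5}{8} = \frac{1}{4} \approx 0.25$)
$H{\left(r \right)} = - 5 r$
$N{\left(F \right)} = - \frac{5 F}{4}$ ($N{\left(F \right)} = \frac{\left(-5\right) F}{4} = - \frac{5 F}{4}$)
$\left(-12\right) 10 N{\left(-1 \right)} = \left(-12\right) 10 \left(\left(- \frac{5}{4}\right) \left(-1\right)\right) = \left(-120\right) \frac{5}{4} = -150$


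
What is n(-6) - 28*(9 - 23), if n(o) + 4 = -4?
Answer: 384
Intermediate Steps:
n(o) = -8 (n(o) = -4 - 4 = -8)
n(-6) - 28*(9 - 23) = -8 - 28*(9 - 23) = -8 - 28*(-14) = -8 + 392 = 384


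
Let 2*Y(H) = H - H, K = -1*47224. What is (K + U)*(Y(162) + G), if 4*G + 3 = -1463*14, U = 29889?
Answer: 355107475/4 ≈ 8.8777e+7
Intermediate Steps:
K = -47224
Y(H) = 0 (Y(H) = (H - H)/2 = (1/2)*0 = 0)
G = -20485/4 (G = -3/4 + (-1463*14)/4 = -3/4 + (1/4)*(-20482) = -3/4 - 10241/2 = -20485/4 ≈ -5121.3)
(K + U)*(Y(162) + G) = (-47224 + 29889)*(0 - 20485/4) = -17335*(-20485/4) = 355107475/4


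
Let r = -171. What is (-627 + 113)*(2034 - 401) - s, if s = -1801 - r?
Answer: -837732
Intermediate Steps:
s = -1630 (s = -1801 - 1*(-171) = -1801 + 171 = -1630)
(-627 + 113)*(2034 - 401) - s = (-627 + 113)*(2034 - 401) - 1*(-1630) = -514*1633 + 1630 = -839362 + 1630 = -837732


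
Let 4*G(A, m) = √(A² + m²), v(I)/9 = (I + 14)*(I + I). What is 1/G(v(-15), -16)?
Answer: 2*√18289/18289 ≈ 0.014789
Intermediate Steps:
v(I) = 18*I*(14 + I) (v(I) = 9*((I + 14)*(I + I)) = 9*((14 + I)*(2*I)) = 9*(2*I*(14 + I)) = 18*I*(14 + I))
G(A, m) = √(A² + m²)/4
1/G(v(-15), -16) = 1/(√((18*(-15)*(14 - 15))² + (-16)²)/4) = 1/(√((18*(-15)*(-1))² + 256)/4) = 1/(√(270² + 256)/4) = 1/(√(72900 + 256)/4) = 1/(√73156/4) = 1/((2*√18289)/4) = 1/(√18289/2) = 2*√18289/18289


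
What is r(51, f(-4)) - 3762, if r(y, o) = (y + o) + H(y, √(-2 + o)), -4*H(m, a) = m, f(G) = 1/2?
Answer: -14893/4 ≈ -3723.3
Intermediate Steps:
f(G) = ½
H(m, a) = -m/4
r(y, o) = o + 3*y/4 (r(y, o) = (y + o) - y/4 = (o + y) - y/4 = o + 3*y/4)
r(51, f(-4)) - 3762 = (½ + (¾)*51) - 3762 = (½ + 153/4) - 3762 = 155/4 - 3762 = -14893/4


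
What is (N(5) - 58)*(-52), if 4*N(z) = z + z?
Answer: 2886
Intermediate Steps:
N(z) = z/2 (N(z) = (z + z)/4 = (2*z)/4 = z/2)
(N(5) - 58)*(-52) = ((½)*5 - 58)*(-52) = (5/2 - 58)*(-52) = -111/2*(-52) = 2886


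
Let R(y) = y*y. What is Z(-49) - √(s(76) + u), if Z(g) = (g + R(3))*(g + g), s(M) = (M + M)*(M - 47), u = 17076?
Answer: 3920 - 2*√5371 ≈ 3773.4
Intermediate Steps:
R(y) = y²
s(M) = 2*M*(-47 + M) (s(M) = (2*M)*(-47 + M) = 2*M*(-47 + M))
Z(g) = 2*g*(9 + g) (Z(g) = (g + 3²)*(g + g) = (g + 9)*(2*g) = (9 + g)*(2*g) = 2*g*(9 + g))
Z(-49) - √(s(76) + u) = 2*(-49)*(9 - 49) - √(2*76*(-47 + 76) + 17076) = 2*(-49)*(-40) - √(2*76*29 + 17076) = 3920 - √(4408 + 17076) = 3920 - √21484 = 3920 - 2*√5371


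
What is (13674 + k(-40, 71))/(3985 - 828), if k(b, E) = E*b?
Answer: 10834/3157 ≈ 3.4317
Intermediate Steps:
(13674 + k(-40, 71))/(3985 - 828) = (13674 + 71*(-40))/(3985 - 828) = (13674 - 2840)/3157 = 10834*(1/3157) = 10834/3157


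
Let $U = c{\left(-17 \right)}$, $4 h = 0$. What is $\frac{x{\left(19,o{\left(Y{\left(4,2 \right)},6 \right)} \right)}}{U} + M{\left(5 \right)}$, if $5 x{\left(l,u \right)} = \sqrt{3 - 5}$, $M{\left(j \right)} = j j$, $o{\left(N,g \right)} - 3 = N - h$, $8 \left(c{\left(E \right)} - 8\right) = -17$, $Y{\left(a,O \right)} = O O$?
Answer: $25 + \frac{8 i \sqrt{2}}{235} \approx 25.0 + 0.048143 i$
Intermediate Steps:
$h = 0$ ($h = \frac{1}{4} \cdot 0 = 0$)
$Y{\left(a,O \right)} = O^{2}$
$c{\left(E \right)} = \frac{47}{8}$ ($c{\left(E \right)} = 8 + \frac{1}{8} \left(-17\right) = 8 - \frac{17}{8} = \frac{47}{8}$)
$U = \frac{47}{8} \approx 5.875$
$o{\left(N,g \right)} = 3 + N$ ($o{\left(N,g \right)} = 3 + \left(N - 0\right) = 3 + \left(N + 0\right) = 3 + N$)
$M{\left(j \right)} = j^{2}$
$x{\left(l,u \right)} = \frac{i \sqrt{2}}{5}$ ($x{\left(l,u \right)} = \frac{\sqrt{3 - 5}}{5} = \frac{\sqrt{-2}}{5} = \frac{i \sqrt{2}}{5}$)
$\frac{x{\left(19,o{\left(Y{\left(4,2 \right)},6 \right)} \right)}}{U} + M{\left(5 \right)} = \frac{\frac{1}{5} i \sqrt{2}}{\frac{47}{8}} + 5^{2} = \frac{i \sqrt{2}}{5} \cdot \frac{8}{47} + 25 = \frac{8 i \sqrt{2}}{235} + 25 = 25 + \frac{8 i \sqrt{2}}{235}$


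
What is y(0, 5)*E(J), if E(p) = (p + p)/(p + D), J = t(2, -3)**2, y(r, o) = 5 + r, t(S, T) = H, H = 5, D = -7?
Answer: 125/9 ≈ 13.889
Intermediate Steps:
t(S, T) = 5
J = 25 (J = 5**2 = 25)
E(p) = 2*p/(-7 + p) (E(p) = (p + p)/(p - 7) = (2*p)/(-7 + p) = 2*p/(-7 + p))
y(0, 5)*E(J) = (5 + 0)*(2*25/(-7 + 25)) = 5*(2*25/18) = 5*(2*25*(1/18)) = 5*(25/9) = 125/9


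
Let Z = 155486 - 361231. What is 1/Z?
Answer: -1/205745 ≈ -4.8604e-6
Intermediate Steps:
Z = -205745
1/Z = 1/(-205745) = -1/205745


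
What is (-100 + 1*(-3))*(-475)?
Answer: 48925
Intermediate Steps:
(-100 + 1*(-3))*(-475) = (-100 - 3)*(-475) = -103*(-475) = 48925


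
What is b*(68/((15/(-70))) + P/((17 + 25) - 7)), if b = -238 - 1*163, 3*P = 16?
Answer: 13354904/105 ≈ 1.2719e+5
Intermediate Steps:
P = 16/3 (P = (1/3)*16 = 16/3 ≈ 5.3333)
b = -401 (b = -238 - 163 = -401)
b*(68/((15/(-70))) + P/((17 + 25) - 7)) = -401*(68/((15/(-70))) + 16/(3*((17 + 25) - 7))) = -401*(68/((15*(-1/70))) + 16/(3*(42 - 7))) = -401*(68/(-3/14) + (16/3)/35) = -401*(68*(-14/3) + (16/3)*(1/35)) = -401*(-952/3 + 16/105) = -401*(-33304/105) = 13354904/105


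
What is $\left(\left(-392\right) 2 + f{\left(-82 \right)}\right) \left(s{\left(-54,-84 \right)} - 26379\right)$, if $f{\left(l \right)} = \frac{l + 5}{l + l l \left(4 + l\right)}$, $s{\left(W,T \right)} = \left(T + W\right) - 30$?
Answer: $\frac{10917460625673}{524554} \approx 2.0813 \cdot 10^{7}$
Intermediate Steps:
$s{\left(W,T \right)} = -30 + T + W$
$f{\left(l \right)} = \frac{5 + l}{l + l^{2} \left(4 + l\right)}$
$\left(\left(-392\right) 2 + f{\left(-82 \right)}\right) \left(s{\left(-54,-84 \right)} - 26379\right) = \left(\left(-392\right) 2 + \frac{5 - 82}{\left(-82\right) \left(1 + \left(-82\right)^{2} + 4 \left(-82\right)\right)}\right) \left(\left(-30 - 84 - 54\right) - 26379\right) = \left(-784 - \frac{1}{82} \frac{1}{1 + 6724 - 328} \left(-77\right)\right) \left(-168 - 26379\right) = \left(-784 - \frac{1}{82} \cdot \frac{1}{6397} \left(-77\right)\right) \left(-26547\right) = \left(-784 - \frac{1}{524554} \left(-77\right)\right) \left(-26547\right) = \left(-784 + \frac{77}{524554}\right) \left(-26547\right) = \left(- \frac{411250259}{524554}\right) \left(-26547\right) = \frac{10917460625673}{524554}$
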